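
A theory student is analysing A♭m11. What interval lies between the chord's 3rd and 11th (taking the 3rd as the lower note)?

major ninth

A♭m11: A♭–C♭–E♭–G♭–B♭–D♭.
So we need the interval from C♭ up to D♭.
Counting 9 letters and 14 half steps from C♭ gives a major ninth.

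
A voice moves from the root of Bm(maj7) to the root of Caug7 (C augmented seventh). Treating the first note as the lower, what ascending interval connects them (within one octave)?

The root of Bm(maj7) is B; the root of Caug7 (C augmented seventh) is C.
From B to C: 1 semitone over a second = minor.

minor second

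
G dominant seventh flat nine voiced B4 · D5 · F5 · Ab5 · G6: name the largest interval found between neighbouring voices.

Adjacent intervals: B4→D5 = minor third; D5→F5 = minor third; F5→Ab5 = minor third; Ab5→G6 = major seventh.
The largest is Ab5 to G6, a major seventh (11 semitones).

M7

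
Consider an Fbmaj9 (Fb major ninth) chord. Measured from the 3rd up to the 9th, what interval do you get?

minor seventh

Fbmaj9 (Fb major ninth): Fb–Ab–Cb–Eb–Gb.
So we need the interval from Ab up to Gb.
7 letter names make it a seventh; at 10 semitones (a half step narrower than major) the quality is minor.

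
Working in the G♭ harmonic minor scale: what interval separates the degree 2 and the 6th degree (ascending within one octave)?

d5

G♭ harmonic minor: G♭ A♭ B𝄫 C♭ D♭ E𝄫 F.
Degree 2 = A♭; scale degree 6 = E𝄫.
From A♭ to E𝄫: 6 semitones over a fifth = diminished.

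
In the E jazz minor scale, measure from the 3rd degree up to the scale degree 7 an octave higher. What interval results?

augmented twelfth

E melodic minor: E F# G A B C# D#.
The 3rd degree is G and the degree 7 (up an octave) is D#.
G up to D# is 20 semitones, a half step wider than a perfect twelfth, so the interval is augmented.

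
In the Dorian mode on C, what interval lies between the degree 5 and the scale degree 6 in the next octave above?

The scale runs C D E♭ F G A B♭.
That puts G below A.
G up to A spans 9 letter names and 14 semitones — a major ninth.

major ninth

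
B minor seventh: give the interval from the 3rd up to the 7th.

Bmin7 (B minor seventh): B, D, F#, A.
That puts D below A.
From D to A is 7 semitones, exactly the perfect fifth.

perfect fifth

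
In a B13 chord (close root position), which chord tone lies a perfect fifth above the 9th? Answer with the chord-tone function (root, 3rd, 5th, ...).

13th

B13 is spelled B–D#–F#–A–C#–G#.
The 9th is C#. A perfect fifth above C# is G#.
G# is the chord's 13th.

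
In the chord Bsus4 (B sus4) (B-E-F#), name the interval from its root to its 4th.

perfect fourth

The root is B and the 4th is E.
Counting 4 letters and 5 half steps from B gives a perfect fourth.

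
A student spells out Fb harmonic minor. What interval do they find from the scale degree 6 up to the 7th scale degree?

Spelling Fb harmonic minor: Fb Gb Abb Bbb Cb Dbb Eb.
So we need the interval from Dbb up to Eb.
Dbb up to Eb is 3 semitones, a half step wider than a major second, so the interval is augmented.

A2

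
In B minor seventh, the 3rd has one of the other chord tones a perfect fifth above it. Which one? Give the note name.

A

B-7: B–D–F#–A.
The 3rd is D. A perfect fifth above D is A.
A is the chord's 7th.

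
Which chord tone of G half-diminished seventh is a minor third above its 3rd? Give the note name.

Spelling the chord: G, B♭, D♭, F.
The 3rd is B♭. A minor third above B♭ is D♭.
D♭ is the chord's 5th.

Db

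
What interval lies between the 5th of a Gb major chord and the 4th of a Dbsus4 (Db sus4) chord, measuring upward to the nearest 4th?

perfect 4th

The 5th of Gb major is Db; the 4th of Dbsus4 (Db sus4) is Gb.
From Db to Gb is 5 semitones, exactly the perfect fourth.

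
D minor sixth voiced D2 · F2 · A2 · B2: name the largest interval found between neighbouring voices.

Adjacent intervals: D2→F2 = minor third; F2→A2 = major third; A2→B2 = major second.
The largest is F2 to A2, a major third (4 semitones).

major third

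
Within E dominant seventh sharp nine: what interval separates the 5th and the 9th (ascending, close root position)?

A5

E dominant seventh sharp nine: E G♯ B D F𝄪.
So we need the interval from B up to F𝄪.
5 letter names make it a fifth; at 8 semitones (a half step wider than perfect) the quality is augmented.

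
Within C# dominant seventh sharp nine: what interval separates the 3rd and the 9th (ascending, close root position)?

Spelling the chord: C# E# G# B D##.
3rd = E#; 9th = D##.
Counting 7 letters and 11 half steps from E# gives a major seventh.

M7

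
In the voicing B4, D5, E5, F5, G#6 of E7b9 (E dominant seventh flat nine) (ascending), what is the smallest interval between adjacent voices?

m2

Adjacent intervals: B4→D5 = minor third; D5→E5 = major second; E5→F5 = minor second; F5→G#6 = augmented ninth.
The smallest is E5 to F5, a minor second (1 semitone).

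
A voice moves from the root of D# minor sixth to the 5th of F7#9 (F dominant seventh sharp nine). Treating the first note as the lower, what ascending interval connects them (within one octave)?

The root of D# minor sixth is D#; the 5th of F7#9 (F dominant seventh sharp nine) is C.
D# up to C is 9 semitones, a whole step narrower than a major seventh, so the interval is diminished.

diminished 7th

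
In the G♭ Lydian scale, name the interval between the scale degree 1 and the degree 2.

major 2nd

Spelling the G♭ Lydian scale: G♭ A♭ B♭ C D♭ E♭ F.
That puts G♭ below A♭.
Counting 2 letters and 2 half steps from G♭ gives a major second.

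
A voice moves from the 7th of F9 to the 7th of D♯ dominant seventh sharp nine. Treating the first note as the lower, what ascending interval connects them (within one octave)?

A6

F9 has E♭ as its 7th, and D♯ dominant seventh sharp nine has C♯ as its 7th.
E♭ up to C♯ is 10 semitones, a half step wider than a major sixth, so the interval is augmented.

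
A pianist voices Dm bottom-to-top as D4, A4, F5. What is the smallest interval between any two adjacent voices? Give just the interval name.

perfect 5th

Adjacent intervals: D4→A4 = perfect fifth; A4→F5 = minor sixth.
The smallest is D4 to A4, a perfect fifth (7 semitones).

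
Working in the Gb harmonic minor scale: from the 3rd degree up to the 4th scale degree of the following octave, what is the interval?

major 9th

Spelling the Gb harmonic minor scale: Gb Ab Bbb Cb Db Ebb F.
That puts Bbb below Cb.
Counting 9 letters and 14 half steps from Bbb gives a major ninth.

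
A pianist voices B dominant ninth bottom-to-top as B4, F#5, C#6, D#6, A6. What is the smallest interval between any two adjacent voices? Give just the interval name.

Adjacent intervals: B4→F#5 = perfect fifth; F#5→C#6 = perfect fifth; C#6→D#6 = major second; D#6→A6 = diminished fifth.
The smallest is C#6 to D#6, a major second (2 semitones).

major second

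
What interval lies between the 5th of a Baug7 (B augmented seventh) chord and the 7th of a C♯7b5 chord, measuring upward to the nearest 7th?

diminished fourth

The 5th of Baug7 (B augmented seventh) is F𝄪; the 7th of C♯7b5 is B.
From F𝄪 to B: 4 semitones over a fourth = diminished.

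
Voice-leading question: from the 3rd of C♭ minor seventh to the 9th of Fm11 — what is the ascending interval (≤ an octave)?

The 3rd of C♭ minor seventh is E𝄫; the 9th of Fm11 is G.
E𝄫 up to G is 5 semitones, a half step wider than a major third, so the interval is augmented.

A3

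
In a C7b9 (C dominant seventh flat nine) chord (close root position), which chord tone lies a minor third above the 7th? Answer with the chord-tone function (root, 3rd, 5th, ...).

The chord tones of C7b9 are C, E, G, B♭, D♭.
The 7th is B♭. A minor third above B♭ is D♭.
D♭ is the chord's 9th.

9th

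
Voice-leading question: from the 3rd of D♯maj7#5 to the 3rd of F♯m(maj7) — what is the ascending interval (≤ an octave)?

The 3rd of D♯maj7#5 is F𝄪; the 3rd of F♯m(maj7) is A.
F𝄪 up to A is 2 semitones, a whole step narrower than a major third, so the interval is diminished.

diminished third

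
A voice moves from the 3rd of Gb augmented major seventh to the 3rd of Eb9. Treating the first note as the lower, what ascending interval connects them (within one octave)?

Gb augmented major seventh has Bb as its 3rd, and Eb9 has G as its 3rd.
Bb up to G spans 6 letter names and 9 semitones — a major sixth.

major sixth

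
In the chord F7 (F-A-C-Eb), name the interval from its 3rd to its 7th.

diminished 5th

So we need the interval from A up to Eb.
From A to Eb: 6 semitones over a fifth = diminished.
This 3–7 tritone is the characteristic tension at the heart of the dominant sound.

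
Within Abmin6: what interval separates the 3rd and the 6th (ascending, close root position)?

Abm6 is spelled Ab-Cb-Eb-F.
So we need the interval from Cb up to F.
Cb up to F is 6 semitones, a half step wider than a perfect fourth, so the interval is augmented.

augmented fourth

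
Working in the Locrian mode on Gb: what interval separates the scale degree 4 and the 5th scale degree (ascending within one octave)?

minor second

Gb locrian: Gb Abb Bbb Cb Dbb Ebb Fb.
The scale degree 4 is Cb and the degree 5 is Dbb.
2 letter names make it a second; at 1 semitone (a half step narrower than major) the quality is minor.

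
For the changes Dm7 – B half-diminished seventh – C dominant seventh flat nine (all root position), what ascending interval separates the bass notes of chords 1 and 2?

The roots are D and B.
From D to B is 9 semitones, exactly the major sixth.

major sixth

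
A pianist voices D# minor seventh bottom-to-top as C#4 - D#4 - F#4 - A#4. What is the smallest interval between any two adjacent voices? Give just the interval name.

major second

Adjacent intervals: C#4→D#4 = major second; D#4→F#4 = minor third; F#4→A#4 = major third.
The smallest is C#4 to D#4, a major second (2 semitones).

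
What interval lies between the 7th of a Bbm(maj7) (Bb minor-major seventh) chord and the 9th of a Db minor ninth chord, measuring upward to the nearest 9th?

d5

Bbm(maj7) (Bb minor-major seventh) has A as its 7th, and Db minor ninth has Eb as its 9th.
A up to Eb is 6 semitones, a half step narrower than a perfect fifth, so the interval is diminished.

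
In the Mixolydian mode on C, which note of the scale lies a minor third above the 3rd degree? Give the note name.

The scale is C D E F G A Bb.
The 3rd degree is E; a minor third above that is G — scale degree 5.

G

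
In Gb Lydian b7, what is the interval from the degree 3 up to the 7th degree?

diminished fifth

Spelling Gb Lydian b7: Gb Ab Bb C Db Eb Fb.
So we need the interval from Bb up to Fb.
5 letter names make it a fifth; at 6 semitones (a half step narrower than perfect) the quality is diminished.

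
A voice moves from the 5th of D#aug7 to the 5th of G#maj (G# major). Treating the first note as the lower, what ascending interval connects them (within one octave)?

The 5th of D#aug7 is A##; the 5th of G#maj (G# major) is D#.
A## up to D# is 4 semitones, a half step narrower than a perfect fourth, so the interval is diminished.

diminished fourth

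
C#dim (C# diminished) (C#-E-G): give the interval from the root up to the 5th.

That puts C# below G.
C# up to G is 6 semitones, a half step narrower than a perfect fifth, so the interval is diminished.

diminished 5th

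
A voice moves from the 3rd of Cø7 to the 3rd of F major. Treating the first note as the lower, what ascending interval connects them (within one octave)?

The 3rd of Cø7 is Eb; the 3rd of F major is A.
From Eb to A: 6 semitones over a fourth = augmented.

augmented fourth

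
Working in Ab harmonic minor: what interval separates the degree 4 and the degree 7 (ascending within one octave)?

Ab harmonic minor: Ab Bb Cb Db Eb Fb G.
The degree 4 is Db and the degree 7 is G.
Db up to G is 6 semitones, a half step wider than a perfect fourth, so the interval is augmented.

augmented fourth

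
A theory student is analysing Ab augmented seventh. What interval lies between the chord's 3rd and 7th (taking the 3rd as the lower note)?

diminished fifth

Spelling the chord: Ab, C, E, Gb.
3rd = C; 7th = Gb.
C up to Gb is 6 semitones, a half step narrower than a perfect fifth, so the interval is diminished.
This 3–7 tritone is the characteristic tension at the heart of the dominant sound.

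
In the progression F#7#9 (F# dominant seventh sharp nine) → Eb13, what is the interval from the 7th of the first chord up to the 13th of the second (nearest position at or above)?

The 7th of F#7#9 (F# dominant seventh sharp nine) is E; the 13th of Eb13 is C.
From E to C: 8 semitones over a sixth = minor.

minor sixth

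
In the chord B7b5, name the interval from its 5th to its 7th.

The chord tones of B7b5 are B, D#, F, A.
The 5th is F and the 7th is A.
F up to A spans 3 letter names and 4 semitones — a major third.

major 3rd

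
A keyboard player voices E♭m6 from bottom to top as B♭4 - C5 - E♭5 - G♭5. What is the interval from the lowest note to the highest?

m6

The outer voices are B♭4 and G♭5.
6 letter names make it a sixth; at 8 semitones (a half step narrower than major) the quality is minor.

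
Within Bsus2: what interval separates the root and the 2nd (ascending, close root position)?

Spelling the chord: B, C♯, F♯.
So we need the interval from B up to C♯.
Counting 2 letters and 2 half steps from B gives a major second.

major second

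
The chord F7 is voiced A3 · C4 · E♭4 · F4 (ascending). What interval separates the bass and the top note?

The outer voices are A3 and F4.
A up to F is 8 semitones, a half step narrower than a major sixth, so the interval is minor.

minor sixth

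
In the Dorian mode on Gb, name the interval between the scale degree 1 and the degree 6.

Spelling the Dorian mode on Gb: Gb Ab Bbb Cb Db Eb Fb.
That puts Gb below Eb.
Gb up to Eb spans 6 letter names and 9 semitones — a major sixth.

major sixth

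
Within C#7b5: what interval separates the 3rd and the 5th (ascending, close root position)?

d3

The chord tones of C#7b5 (C# dominant seventh flat five) are C#-E#-G-B.
That puts E# below G.
From E# to G: 2 semitones over a third = diminished.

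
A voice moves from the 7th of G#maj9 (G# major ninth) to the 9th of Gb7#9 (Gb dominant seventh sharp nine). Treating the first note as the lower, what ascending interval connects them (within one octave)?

diminished third

The 7th of G#maj9 (G# major ninth) is F##; the 9th of Gb7#9 (Gb dominant seventh sharp nine) is A.
From F## to A: 2 semitones over a third = diminished.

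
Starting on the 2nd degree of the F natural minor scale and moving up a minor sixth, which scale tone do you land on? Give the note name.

Eb

The scale is F G Ab Bb C Db Eb.
The 2nd degree is G; a minor sixth above that is Eb — scale degree 7.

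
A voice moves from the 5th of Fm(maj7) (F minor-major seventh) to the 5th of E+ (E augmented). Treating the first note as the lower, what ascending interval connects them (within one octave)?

The 5th of Fm(maj7) (F minor-major seventh) is C; the 5th of E+ (E augmented) is B#.
C up to B# is 12 semitones, a half step wider than a major seventh, so the interval is augmented.

augmented seventh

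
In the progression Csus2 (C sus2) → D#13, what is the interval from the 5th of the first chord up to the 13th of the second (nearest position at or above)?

Csus2 (C sus2) has G as its 5th, and D#13 has B# as its 13th.
G up to B# is 5 semitones, a half step wider than a major third, so the interval is augmented.

augmented 3rd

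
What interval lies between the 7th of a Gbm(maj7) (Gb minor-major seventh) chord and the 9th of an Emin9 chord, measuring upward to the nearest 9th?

The 7th of Gbm(maj7) (Gb minor-major seventh) is F; the 9th of Emin9 is F#.
From F to F#: 1 semitone over a unison = augmented.

augmented unison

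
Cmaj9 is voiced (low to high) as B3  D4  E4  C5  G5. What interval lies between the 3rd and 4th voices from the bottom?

Those voices are E4 and C5.
E up to C is 8 semitones, a half step narrower than a major sixth, so the interval is minor.

m6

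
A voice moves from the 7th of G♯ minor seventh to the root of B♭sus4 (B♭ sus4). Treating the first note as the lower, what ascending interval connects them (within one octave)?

The 7th of G♯ minor seventh is F♯; the root of B♭sus4 (B♭ sus4) is B♭.
From F♯ to B♭: 4 semitones over a fourth = diminished.

diminished fourth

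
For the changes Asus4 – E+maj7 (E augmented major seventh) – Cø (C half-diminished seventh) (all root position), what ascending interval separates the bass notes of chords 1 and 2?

The roots are A and E.
From A to E is 7 semitones, exactly the perfect fifth.

perfect fifth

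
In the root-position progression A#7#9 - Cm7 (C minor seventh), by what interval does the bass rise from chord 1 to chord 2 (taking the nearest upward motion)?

diminished 3rd

The roots are A# and C.
3 letter names make it a third; at 2 semitones (a whole step narrower than major) the quality is diminished.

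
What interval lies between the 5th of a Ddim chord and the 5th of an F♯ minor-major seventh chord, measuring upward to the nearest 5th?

A3

Ddim has A♭ as its 5th, and F♯ minor-major seventh has C♯ as its 5th.
3 letter names make it a third; at 5 semitones (a half step wider than major) the quality is augmented.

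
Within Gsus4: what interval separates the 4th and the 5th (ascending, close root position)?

Gsus4 (G sus4) is spelled G-C-D.
That puts C below D.
Counting 2 letters and 2 half steps from C gives a major second.

major second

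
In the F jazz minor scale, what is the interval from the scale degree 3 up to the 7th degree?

augmented fifth

Spelling the F jazz minor scale: F G A♭ B♭ C D E.
Scale degree 3 = A♭; 7th scale degree = E.
5 letter names make it a fifth; at 8 semitones (a half step wider than perfect) the quality is augmented.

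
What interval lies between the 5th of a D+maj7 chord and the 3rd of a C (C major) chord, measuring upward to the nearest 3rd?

The 5th of D+maj7 is A♯; the 3rd of C (C major) is E.
From A♯ to E: 6 semitones over a fifth = diminished.

diminished fifth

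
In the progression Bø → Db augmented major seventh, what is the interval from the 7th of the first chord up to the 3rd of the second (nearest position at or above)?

Bø has A as its 7th, and Db augmented major seventh has F as its 3rd.
6 letter names make it a sixth; at 8 semitones (a half step narrower than major) the quality is minor.

minor sixth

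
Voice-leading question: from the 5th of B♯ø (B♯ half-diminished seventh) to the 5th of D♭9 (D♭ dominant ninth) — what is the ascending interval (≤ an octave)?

diminished third

B♯ø (B♯ half-diminished seventh) has F♯ as its 5th, and D♭9 (D♭ dominant ninth) has A♭ as its 5th.
From F♯ to A♭: 2 semitones over a third = diminished.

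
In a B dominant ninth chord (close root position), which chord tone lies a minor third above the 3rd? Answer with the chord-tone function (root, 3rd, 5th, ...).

B9: B D# F# A C#.
The 3rd is D#. A minor third above D# is F#.
F# is the chord's 5th.

5th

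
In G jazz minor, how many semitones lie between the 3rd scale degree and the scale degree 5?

4

The scale is G A B♭ C D E F♯.
B♭ up to D is a major third — 4 semitones.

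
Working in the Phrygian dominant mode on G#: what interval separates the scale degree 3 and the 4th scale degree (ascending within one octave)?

G# phrygian dominant: G# A B# C# D# E F#.
So we need the interval from B# up to C#.
2 letter names make it a second; at 1 semitone (a half step narrower than major) the quality is minor.

minor second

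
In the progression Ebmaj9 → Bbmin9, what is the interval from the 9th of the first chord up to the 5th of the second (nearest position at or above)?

Ebmaj9 has F as its 9th, and Bbmin9 has F as its 5th.
F up to F spans 1 letter names and 0 semitones — a perfect unison.

perfect unison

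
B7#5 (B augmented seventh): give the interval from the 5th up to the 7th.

d3

The chord tones of B augmented seventh are B-D♯-F𝄪-A.
So we need the interval from F𝄪 up to A.
From F𝄪 to A: 2 semitones over a third = diminished.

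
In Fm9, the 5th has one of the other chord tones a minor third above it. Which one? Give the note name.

Spelling the chord: F Ab C Eb G.
The 5th is C. A minor third above C is Eb.
Eb is the chord's 7th.

Eb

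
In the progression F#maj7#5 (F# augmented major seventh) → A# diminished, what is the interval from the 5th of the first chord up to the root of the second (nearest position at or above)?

F#maj7#5 (F# augmented major seventh) has C## as its 5th, and A# diminished has A# as its root.
6 letter names make it a sixth; at 8 semitones (a half step narrower than major) the quality is minor.

m6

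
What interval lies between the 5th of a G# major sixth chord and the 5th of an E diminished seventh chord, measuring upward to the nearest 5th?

diminished sixth

G# major sixth has D# as its 5th, and E diminished seventh has Bb as its 5th.
From D# to Bb: 7 semitones over a sixth = diminished.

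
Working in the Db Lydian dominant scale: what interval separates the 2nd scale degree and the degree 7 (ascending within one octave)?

Spelling the Db Lydian dominant scale: Db Eb F G Ab Bb Cb.
So we need the interval from Eb up to Cb.
6 letter names make it a sixth; at 8 semitones (a half step narrower than major) the quality is minor.

m6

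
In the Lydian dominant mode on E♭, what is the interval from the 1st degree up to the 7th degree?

m7

Spelling the Lydian dominant mode on E♭: E♭ F G A B♭ C D♭.
1st degree = E♭; 7th degree = D♭.
7 letter names make it a seventh; at 10 semitones (a half step narrower than major) the quality is minor.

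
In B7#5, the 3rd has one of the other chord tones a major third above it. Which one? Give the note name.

F##

The chord tones of B+7 are B–D♯–F𝄪–A.
The 3rd is D♯. A major third above D♯ is F𝄪.
F𝄪 is the chord's 5th.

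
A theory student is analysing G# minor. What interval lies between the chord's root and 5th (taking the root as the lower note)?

G#min: G#–B–D#.
So we need the interval from G# up to D#.
G# up to D# spans 5 letter names and 7 semitones — a perfect fifth.

perfect 5th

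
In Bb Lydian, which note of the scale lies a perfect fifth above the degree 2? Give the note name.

G

The scale is Bb C D E F G A.
The degree 2 is C; a perfect fifth above that is G — scale degree 6.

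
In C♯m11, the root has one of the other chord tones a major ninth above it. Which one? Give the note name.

C♯m11: C♯-E-G♯-B-D♯-F♯.
The root is C♯. A major ninth above C♯ is D♯.
D♯ is the chord's 9th.

D#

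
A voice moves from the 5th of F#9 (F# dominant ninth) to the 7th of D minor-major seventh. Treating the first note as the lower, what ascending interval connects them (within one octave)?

F#9 (F# dominant ninth) has C# as its 5th, and D minor-major seventh has C# as its 7th.
From C# to C# is 0 semitones, exactly the perfect unison.

perfect 1st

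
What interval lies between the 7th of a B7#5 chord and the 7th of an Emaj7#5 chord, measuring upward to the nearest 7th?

The 7th of B7#5 is A; the 7th of Emaj7#5 is D#.
From A to D#: 6 semitones over a fourth = augmented.

augmented fourth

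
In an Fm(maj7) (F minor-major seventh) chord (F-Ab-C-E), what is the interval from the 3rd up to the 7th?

3rd = Ab; 7th = E.
From Ab to E: 8 semitones over a fifth = augmented.

A5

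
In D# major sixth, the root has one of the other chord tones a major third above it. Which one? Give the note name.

D# major sixth: D#-F##-A#-B#.
The root is D#. A major third above D# is F##.
F## is the chord's 3rd.

F##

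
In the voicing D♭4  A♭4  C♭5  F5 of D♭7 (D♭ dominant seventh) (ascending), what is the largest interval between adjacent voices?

Adjacent intervals: D♭4→A♭4 = perfect fifth; A♭4→C♭5 = minor third; C♭5→F5 = augmented fourth.
The largest is D♭4 to A♭4, a perfect fifth (7 semitones).

perfect fifth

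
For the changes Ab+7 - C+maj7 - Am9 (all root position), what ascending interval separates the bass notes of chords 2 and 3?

The roots are C and A.
From C to A is 9 semitones, exactly the major sixth.

major sixth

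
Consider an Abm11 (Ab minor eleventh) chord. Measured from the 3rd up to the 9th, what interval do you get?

major 7th

Abm11 (Ab minor eleventh): Ab Cb Eb Gb Bb Db.
The 3rd is Cb and the 9th is Bb.
From Cb to Bb is 11 semitones, exactly the major seventh.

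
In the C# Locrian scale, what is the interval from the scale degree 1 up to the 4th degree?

perfect 4th

Spelling the C# Locrian scale: C# D E F# G A B.
That puts C# below F#.
From C# to F# is 5 semitones, exactly the perfect fourth.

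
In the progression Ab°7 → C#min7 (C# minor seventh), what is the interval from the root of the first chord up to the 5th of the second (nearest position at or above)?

augmented seventh

Ab°7 has Ab as its root, and C#min7 (C# minor seventh) has G# as its 5th.
7 letter names make it a seventh; at 12 semitones (a half step wider than major) the quality is augmented.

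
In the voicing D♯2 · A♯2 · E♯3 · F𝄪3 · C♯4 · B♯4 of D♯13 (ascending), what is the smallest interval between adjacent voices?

Adjacent intervals: D♯2→A♯2 = perfect fifth; A♯2→E♯3 = perfect fifth; E♯3→F𝄪3 = major second; F𝄪3→C♯4 = diminished fifth; C♯4→B♯4 = major seventh.
The smallest is E♯3 to F𝄪3, a major second (2 semitones).

major second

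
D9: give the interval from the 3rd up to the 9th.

The chord tones of D9 are D, F#, A, C, E.
That puts F# below E.
F# up to E is 10 semitones, a half step narrower than a major seventh, so the interval is minor.

minor seventh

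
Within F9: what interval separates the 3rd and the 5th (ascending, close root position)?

minor third

Spelling the chord: F–A–C–Eb–G.
The 3rd is A and the 5th is C.
3 letter names make it a third; at 3 semitones (a half step narrower than major) the quality is minor.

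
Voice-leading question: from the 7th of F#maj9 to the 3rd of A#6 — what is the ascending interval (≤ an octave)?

The 7th of F#maj9 is E#; the 3rd of A#6 is C##.
E# up to C## spans 6 letter names and 9 semitones — a major sixth.

major 6th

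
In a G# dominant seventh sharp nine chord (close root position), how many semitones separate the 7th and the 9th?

5

G#7#9 (G# dominant seventh sharp nine): G# B# D# F# A##.
F# to A## is an augmented third: 5 semitones.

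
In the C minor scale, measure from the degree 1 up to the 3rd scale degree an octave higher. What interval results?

The scale runs C D E♭ F G A♭ B♭.
The degree 1 is C and the degree 3 (up an octave) is E♭.
10 letter names make it a tenth; at 15 semitones (a half step narrower than major) the quality is minor.

minor tenth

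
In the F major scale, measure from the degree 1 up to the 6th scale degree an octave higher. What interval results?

major thirteenth

Spelling the F major scale: F G A Bb C D E.
That puts F below D.
Counting 13 letters and 21 half steps from F gives a major thirteenth.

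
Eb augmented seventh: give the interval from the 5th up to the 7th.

d3

Eb augmented seventh: Eb G B Db.
That puts B below Db.
B up to Db is 2 semitones, a whole step narrower than a major third, so the interval is diminished.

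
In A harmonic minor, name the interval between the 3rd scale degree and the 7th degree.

The scale runs A B C D E F G#.
The 3rd scale degree is C and the 7th scale degree is G#.
From C to G#: 8 semitones over a fifth = augmented.

augmented 5th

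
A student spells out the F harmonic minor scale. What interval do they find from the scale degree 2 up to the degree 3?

F harmonic minor: F G Ab Bb C Db E.
Scale degree 2 = G; scale degree 3 = Ab.
G up to Ab is 1 semitone, a half step narrower than a major second, so the interval is minor.

minor second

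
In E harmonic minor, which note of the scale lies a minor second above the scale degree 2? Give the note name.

The scale is E F# G A B C D#.
The scale degree 2 is F#; a minor second above that is G — scale degree 3.

G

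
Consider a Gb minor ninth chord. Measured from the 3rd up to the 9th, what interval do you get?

The chord tones of Gbm9 (Gb minor ninth) are Gb–Bbb–Db–Fb–Ab.
The 3rd is Bbb and the 9th is Ab.
From Bbb to Ab is 11 semitones, exactly the major seventh.

major seventh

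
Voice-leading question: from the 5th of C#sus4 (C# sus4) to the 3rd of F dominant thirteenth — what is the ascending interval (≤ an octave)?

The 5th of C#sus4 (C# sus4) is G#; the 3rd of F dominant thirteenth is A.
From G# to A: 1 semitone over a second = minor.

minor 2nd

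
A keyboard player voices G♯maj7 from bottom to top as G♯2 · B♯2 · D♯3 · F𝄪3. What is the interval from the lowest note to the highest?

major 7th

The outer voices are G♯2 and F𝄪3.
Counting 7 letters and 11 half steps from G♯ gives a major seventh.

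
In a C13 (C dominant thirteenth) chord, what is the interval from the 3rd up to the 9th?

Spelling the chord: C–E–G–Bb–D–A.
So we need the interval from E up to D.
From E to D: 10 semitones over a seventh = minor.

minor 7th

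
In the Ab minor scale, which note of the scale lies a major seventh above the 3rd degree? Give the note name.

Bb

The scale is Ab Bb Cb Db Eb Fb Gb.
The 3rd degree is Cb; a major seventh above that is Bb — scale degree 2.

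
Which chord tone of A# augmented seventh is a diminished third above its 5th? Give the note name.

G#

A#aug7: A#–C##–E##–G#.
The 5th is E##. A diminished third above E## is G#.
G# is the chord's 7th.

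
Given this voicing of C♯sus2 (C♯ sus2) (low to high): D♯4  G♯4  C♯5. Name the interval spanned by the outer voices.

The outer voices are D♯4 and C♯5.
From D♯ to C♯: 10 semitones over a seventh = minor.

m7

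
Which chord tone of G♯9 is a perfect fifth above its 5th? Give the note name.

A#

The chord tones of G♯ dominant ninth are G♯–B♯–D♯–F♯–A♯.
The 5th is D♯. A perfect fifth above D♯ is A♯.
A♯ is the chord's 9th.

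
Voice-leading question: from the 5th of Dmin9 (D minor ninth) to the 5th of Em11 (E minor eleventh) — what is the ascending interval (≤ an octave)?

major second

The 5th of Dmin9 (D minor ninth) is A; the 5th of Em11 (E minor eleventh) is B.
From A to B is 2 semitones, exactly the major second.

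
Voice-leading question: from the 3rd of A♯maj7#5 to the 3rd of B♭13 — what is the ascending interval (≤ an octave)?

The 3rd of A♯maj7#5 is C𝄪; the 3rd of B♭13 is D.
C𝄪 up to D is 0 semitones, a whole step narrower than a major second, so the interval is diminished.

d2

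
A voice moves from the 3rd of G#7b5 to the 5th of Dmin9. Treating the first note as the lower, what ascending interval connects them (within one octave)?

G#7b5 has B# as its 3rd, and Dmin9 has A as its 5th.
7 letter names make it a seventh; at 9 semitones (a whole step narrower than major) the quality is diminished.

diminished seventh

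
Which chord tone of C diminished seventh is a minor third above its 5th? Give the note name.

The chord tones of Cdim7 (C diminished seventh) are C, Eb, Gb, Bbb.
The 5th is Gb. A minor third above Gb is Bbb.
Bbb is the chord's 7th.

Bbb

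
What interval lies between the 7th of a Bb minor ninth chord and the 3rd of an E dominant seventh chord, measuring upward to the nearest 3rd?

augmented seventh

The 7th of Bb minor ninth is Ab; the 3rd of E dominant seventh is G#.
From Ab to G#: 12 semitones over a seventh = augmented.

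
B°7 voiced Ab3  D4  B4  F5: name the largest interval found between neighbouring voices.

major sixth

Adjacent intervals: Ab3→D4 = augmented fourth; D4→B4 = major sixth; B4→F5 = diminished fifth.
The largest is D4 to B4, a major sixth (9 semitones).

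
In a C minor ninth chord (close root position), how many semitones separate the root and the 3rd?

3

Cm9 is spelled C Eb G Bb D.
C to Eb is a minor third: 3 semitones.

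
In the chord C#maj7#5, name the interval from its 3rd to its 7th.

Spelling the chord: C#-E#-G##-B#.
That puts E# below B#.
E# up to B# spans 5 letter names and 7 semitones — a perfect fifth.

P5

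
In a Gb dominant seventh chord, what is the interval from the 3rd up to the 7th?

diminished 5th

Gb7 (Gb dominant seventh): Gb Bb Db Fb.
3rd = Bb; 7th = Fb.
From Bb to Fb: 6 semitones over a fifth = diminished.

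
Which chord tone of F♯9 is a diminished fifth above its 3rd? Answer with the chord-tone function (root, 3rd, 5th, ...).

F♯9 (F♯ dominant ninth) is spelled F♯ A♯ C♯ E G♯.
The 3rd is A♯. A diminished fifth above A♯ is E.
E is the chord's 7th.

7th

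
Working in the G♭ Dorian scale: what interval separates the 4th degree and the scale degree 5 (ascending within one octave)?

G♭ dorian: G♭ A♭ B𝄫 C♭ D♭ E♭ F♭.
The 4th degree is C♭ and the 5th degree is D♭.
Counting 2 letters and 2 half steps from C♭ gives a major second.

major 2nd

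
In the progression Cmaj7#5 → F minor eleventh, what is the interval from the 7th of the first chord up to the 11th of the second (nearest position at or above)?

diminished octave

The 7th of Cmaj7#5 is B; the 11th of F minor eleventh is Bb.
B up to Bb is 11 semitones, a half step narrower than a perfect octave, so the interval is diminished.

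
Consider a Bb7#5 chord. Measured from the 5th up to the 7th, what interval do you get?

diminished third

Spelling the chord: Bb–D–F#–Ab.
The 5th is F# and the 7th is Ab.
From F# to Ab: 2 semitones over a third = diminished.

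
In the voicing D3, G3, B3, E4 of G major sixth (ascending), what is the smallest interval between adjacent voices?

major third

Adjacent intervals: D3→G3 = perfect fourth; G3→B3 = major third; B3→E4 = perfect fourth.
The smallest is G3 to B3, a major third (4 semitones).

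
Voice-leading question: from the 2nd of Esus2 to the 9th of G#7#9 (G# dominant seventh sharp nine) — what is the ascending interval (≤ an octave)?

augmented third

Esus2 has F# as its 2nd, and G#7#9 (G# dominant seventh sharp nine) has A## as its 9th.
3 letter names make it a third; at 5 semitones (a half step wider than major) the quality is augmented.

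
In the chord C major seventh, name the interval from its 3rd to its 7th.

P5

CM7: C–E–G–B.
That puts E below B.
E up to B spans 5 letter names and 7 semitones — a perfect fifth.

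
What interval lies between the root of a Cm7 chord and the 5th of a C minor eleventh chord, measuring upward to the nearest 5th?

Cm7 has C as its root, and C minor eleventh has G as its 5th.
From C to G is 7 semitones, exactly the perfect fifth.

perfect 5th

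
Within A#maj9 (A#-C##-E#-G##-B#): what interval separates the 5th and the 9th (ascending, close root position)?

The 5th is E# and the 9th is B#.
E# up to B# spans 5 letter names and 7 semitones — a perfect fifth.

P5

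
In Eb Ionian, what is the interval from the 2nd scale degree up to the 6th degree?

Spelling Eb Ionian: Eb F G Ab Bb C D.
That puts F below C.
From F to C is 7 semitones, exactly the perfect fifth.

perfect fifth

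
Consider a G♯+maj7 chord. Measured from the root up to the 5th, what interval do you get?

augmented 5th

G♯+maj7 is spelled G♯ B♯ D𝄪 F𝄪.
So we need the interval from G♯ up to D𝄪.
G♯ up to D𝄪 is 8 semitones, a half step wider than a perfect fifth, so the interval is augmented.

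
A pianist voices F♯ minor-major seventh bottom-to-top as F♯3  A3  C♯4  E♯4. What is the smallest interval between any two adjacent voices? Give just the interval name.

Adjacent intervals: F♯3→A3 = minor third; A3→C♯4 = major third; C♯4→E♯4 = major third.
The smallest is F♯3 to A3, a minor third (3 semitones).

minor third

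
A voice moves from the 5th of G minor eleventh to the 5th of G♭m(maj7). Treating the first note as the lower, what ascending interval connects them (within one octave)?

G minor eleventh has D as its 5th, and G♭m(maj7) has D♭ as its 5th.
From D to D♭: 11 semitones over an octave = diminished.

diminished 8th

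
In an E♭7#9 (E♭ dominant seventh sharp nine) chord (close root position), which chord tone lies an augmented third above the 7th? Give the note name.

The chord tones of E♭7#9 are E♭–G–B♭–D♭–F♯.
The 7th is D♭. An augmented third above D♭ is F♯.
F♯ is the chord's 9th.

F#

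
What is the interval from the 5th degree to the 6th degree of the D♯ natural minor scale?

Spelling the D♯ natural minor scale: D♯ E♯ F♯ G♯ A♯ B C♯.
5th degree = A♯; degree 6 = B.
A♯ up to B is 1 semitone, a half step narrower than a major second, so the interval is minor.

minor second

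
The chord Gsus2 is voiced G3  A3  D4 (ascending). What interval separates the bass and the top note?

The outer voices are G3 and D4.
G up to D spans 5 letter names and 7 semitones — a perfect fifth.

perfect fifth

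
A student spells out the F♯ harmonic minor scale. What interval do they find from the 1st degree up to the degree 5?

perfect fifth

F♯ harmonic minor: F♯ G♯ A B C♯ D E♯.
1st degree = F♯; scale degree 5 = C♯.
From F♯ to C♯ is 7 semitones, exactly the perfect fifth.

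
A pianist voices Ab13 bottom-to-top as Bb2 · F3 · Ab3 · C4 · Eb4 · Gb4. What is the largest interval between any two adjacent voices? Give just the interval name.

perfect 5th

Adjacent intervals: Bb2→F3 = perfect fifth; F3→Ab3 = minor third; Ab3→C4 = major third; C4→Eb4 = minor third; Eb4→Gb4 = minor third.
The largest is Bb2 to F3, a perfect fifth (7 semitones).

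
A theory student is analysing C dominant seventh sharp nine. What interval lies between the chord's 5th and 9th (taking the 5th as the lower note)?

augmented fifth

C7#9 is spelled C, E, G, Bb, D#.
So we need the interval from G up to D#.
G up to D# is 8 semitones, a half step wider than a perfect fifth, so the interval is augmented.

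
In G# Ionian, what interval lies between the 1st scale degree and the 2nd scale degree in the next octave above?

major 9th

G# major: G# A# B# C# D# E# F##.
That puts G# below A#.
G# up to A# spans 9 letter names and 14 semitones — a major ninth.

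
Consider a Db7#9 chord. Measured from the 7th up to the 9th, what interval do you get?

Db7#9: Db F Ab Cb E.
7th = Cb; 9th = E.
From Cb to E: 5 semitones over a third = augmented.

augmented third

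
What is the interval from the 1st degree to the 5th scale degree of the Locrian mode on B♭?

diminished 5th

B♭ locrian: B♭ C♭ D♭ E♭ F♭ G♭ A♭.
The 1st degree is B♭ and the 5th scale degree is F♭.
5 letter names make it a fifth; at 6 semitones (a half step narrower than perfect) the quality is diminished.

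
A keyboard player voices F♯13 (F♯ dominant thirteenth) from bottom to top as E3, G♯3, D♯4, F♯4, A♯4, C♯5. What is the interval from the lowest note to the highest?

The outer voices are E3 and C♯5.
E up to C♯ spans 13 letter names and 21 semitones — a major thirteenth.

M13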